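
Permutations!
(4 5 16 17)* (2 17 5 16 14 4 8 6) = (2 17 8 6)(4 16 5 14) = [0, 1, 17, 3, 16, 14, 2, 7, 6, 9, 10, 11, 12, 13, 4, 15, 5, 8]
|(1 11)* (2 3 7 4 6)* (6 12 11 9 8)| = |(1 9 8 6 2 3 7 4 12 11)| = 10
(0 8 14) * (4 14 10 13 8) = [4, 1, 2, 3, 14, 5, 6, 7, 10, 9, 13, 11, 12, 8, 0] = (0 4 14)(8 10 13)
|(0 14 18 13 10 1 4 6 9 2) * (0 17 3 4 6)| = |(0 14 18 13 10 1 6 9 2 17 3 4)| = 12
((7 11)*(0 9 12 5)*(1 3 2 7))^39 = ((0 9 12 5)(1 3 2 7 11))^39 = (0 5 12 9)(1 11 7 2 3)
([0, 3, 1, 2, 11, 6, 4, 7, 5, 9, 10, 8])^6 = [0, 1, 2, 3, 11, 6, 4, 7, 5, 9, 10, 8]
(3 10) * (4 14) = (3 10)(4 14) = [0, 1, 2, 10, 14, 5, 6, 7, 8, 9, 3, 11, 12, 13, 4]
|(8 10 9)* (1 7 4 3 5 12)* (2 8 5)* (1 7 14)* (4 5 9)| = 30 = |(1 14)(2 8 10 4 3)(5 12 7)|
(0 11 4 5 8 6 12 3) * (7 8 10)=(0 11 4 5 10 7 8 6 12 3)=[11, 1, 2, 0, 5, 10, 12, 8, 6, 9, 7, 4, 3]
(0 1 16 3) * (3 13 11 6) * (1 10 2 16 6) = (0 10 2 16 13 11 1 6 3) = [10, 6, 16, 0, 4, 5, 3, 7, 8, 9, 2, 1, 12, 11, 14, 15, 13]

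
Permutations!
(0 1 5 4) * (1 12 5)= (0 12 5 4)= [12, 1, 2, 3, 0, 4, 6, 7, 8, 9, 10, 11, 5]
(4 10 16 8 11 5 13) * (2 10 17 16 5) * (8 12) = (2 10 5 13 4 17 16 12 8 11) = [0, 1, 10, 3, 17, 13, 6, 7, 11, 9, 5, 2, 8, 4, 14, 15, 12, 16]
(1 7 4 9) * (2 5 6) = (1 7 4 9)(2 5 6) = [0, 7, 5, 3, 9, 6, 2, 4, 8, 1]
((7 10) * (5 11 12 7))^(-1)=(5 10 7 12 11)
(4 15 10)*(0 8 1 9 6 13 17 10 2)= (0 8 1 9 6 13 17 10 4 15 2)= [8, 9, 0, 3, 15, 5, 13, 7, 1, 6, 4, 11, 12, 17, 14, 2, 16, 10]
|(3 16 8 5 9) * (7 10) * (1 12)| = |(1 12)(3 16 8 5 9)(7 10)| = 10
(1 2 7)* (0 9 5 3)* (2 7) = (0 9 5 3)(1 7) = [9, 7, 2, 0, 4, 3, 6, 1, 8, 5]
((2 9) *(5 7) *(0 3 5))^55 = (0 7 5 3)(2 9)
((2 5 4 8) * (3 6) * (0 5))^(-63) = (0 4 2 5 8)(3 6)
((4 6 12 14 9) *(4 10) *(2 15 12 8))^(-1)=((2 15 12 14 9 10 4 6 8))^(-1)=(2 8 6 4 10 9 14 12 15)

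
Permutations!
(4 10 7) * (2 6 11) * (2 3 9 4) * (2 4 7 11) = (2 6)(3 9 7 4 10 11) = [0, 1, 6, 9, 10, 5, 2, 4, 8, 7, 11, 3]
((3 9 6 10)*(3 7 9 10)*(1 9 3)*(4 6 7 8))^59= ((1 9 7 3 10 8 4 6))^59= (1 3 4 9 10 6 7 8)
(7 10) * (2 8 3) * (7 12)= [0, 1, 8, 2, 4, 5, 6, 10, 3, 9, 12, 11, 7]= (2 8 3)(7 10 12)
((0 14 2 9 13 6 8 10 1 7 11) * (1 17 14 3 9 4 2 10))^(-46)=(0 11 7 1 8 6 13 9 3)(10 14 17)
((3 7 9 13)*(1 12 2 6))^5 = ((1 12 2 6)(3 7 9 13))^5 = (1 12 2 6)(3 7 9 13)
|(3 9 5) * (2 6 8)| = |(2 6 8)(3 9 5)| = 3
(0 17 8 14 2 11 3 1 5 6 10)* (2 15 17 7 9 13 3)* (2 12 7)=(0 2 11 12 7 9 13 3 1 5 6 10)(8 14 15 17)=[2, 5, 11, 1, 4, 6, 10, 9, 14, 13, 0, 12, 7, 3, 15, 17, 16, 8]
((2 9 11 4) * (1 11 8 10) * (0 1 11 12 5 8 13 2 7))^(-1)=(0 7 4 11 10 8 5 12 1)(2 13 9)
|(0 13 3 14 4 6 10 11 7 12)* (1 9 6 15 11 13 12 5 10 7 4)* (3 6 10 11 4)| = 10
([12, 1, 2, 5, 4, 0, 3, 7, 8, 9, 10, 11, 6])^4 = [5, 1, 2, 6, 4, 3, 12, 7, 8, 9, 10, 11, 0]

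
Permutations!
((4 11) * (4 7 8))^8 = (11)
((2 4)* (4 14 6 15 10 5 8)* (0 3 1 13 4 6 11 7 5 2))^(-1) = ((0 3 1 13 4)(2 14 11 7 5 8 6 15 10))^(-1) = (0 4 13 1 3)(2 10 15 6 8 5 7 11 14)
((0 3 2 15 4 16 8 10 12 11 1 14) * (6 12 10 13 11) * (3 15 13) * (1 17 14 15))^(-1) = ((0 1 15 4 16 8 3 2 13 11 17 14)(6 12))^(-1) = (0 14 17 11 13 2 3 8 16 4 15 1)(6 12)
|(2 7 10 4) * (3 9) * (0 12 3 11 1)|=12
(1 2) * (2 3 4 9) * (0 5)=(0 5)(1 3 4 9 2)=[5, 3, 1, 4, 9, 0, 6, 7, 8, 2]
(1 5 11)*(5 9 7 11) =(1 9 7 11) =[0, 9, 2, 3, 4, 5, 6, 11, 8, 7, 10, 1]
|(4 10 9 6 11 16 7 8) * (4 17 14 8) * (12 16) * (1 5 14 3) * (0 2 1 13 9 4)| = 30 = |(0 2 1 5 14 8 17 3 13 9 6 11 12 16 7)(4 10)|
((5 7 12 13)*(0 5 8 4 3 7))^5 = ((0 5)(3 7 12 13 8 4))^5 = (0 5)(3 4 8 13 12 7)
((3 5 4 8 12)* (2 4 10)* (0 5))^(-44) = ((0 5 10 2 4 8 12 3))^(-44) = (0 4)(2 3)(5 8)(10 12)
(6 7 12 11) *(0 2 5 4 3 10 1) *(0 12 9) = (0 2 5 4 3 10 1 12 11 6 7 9) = [2, 12, 5, 10, 3, 4, 7, 9, 8, 0, 1, 6, 11]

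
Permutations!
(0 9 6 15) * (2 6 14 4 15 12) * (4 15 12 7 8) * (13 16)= [9, 1, 6, 3, 12, 5, 7, 8, 4, 14, 10, 11, 2, 16, 15, 0, 13]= (0 9 14 15)(2 6 7 8 4 12)(13 16)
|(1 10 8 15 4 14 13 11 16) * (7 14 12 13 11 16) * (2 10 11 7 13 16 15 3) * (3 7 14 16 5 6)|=|(1 11 13 15 4 12 5 6 3 2 10 8 7 16)|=14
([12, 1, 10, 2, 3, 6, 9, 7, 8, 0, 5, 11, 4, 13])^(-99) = (13)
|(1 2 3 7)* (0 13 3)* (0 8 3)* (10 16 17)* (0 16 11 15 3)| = 12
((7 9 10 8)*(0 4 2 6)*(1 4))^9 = (0 6 2 4 1)(7 9 10 8)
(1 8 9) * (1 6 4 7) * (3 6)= [0, 8, 2, 6, 7, 5, 4, 1, 9, 3]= (1 8 9 3 6 4 7)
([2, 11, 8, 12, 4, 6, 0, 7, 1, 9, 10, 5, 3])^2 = [8, 5, 1, 3, 4, 0, 2, 7, 11, 9, 10, 6, 12]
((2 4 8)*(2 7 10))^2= (2 8 10 4 7)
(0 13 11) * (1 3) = (0 13 11)(1 3) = [13, 3, 2, 1, 4, 5, 6, 7, 8, 9, 10, 0, 12, 11]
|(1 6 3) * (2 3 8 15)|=6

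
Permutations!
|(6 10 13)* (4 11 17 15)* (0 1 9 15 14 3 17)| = 6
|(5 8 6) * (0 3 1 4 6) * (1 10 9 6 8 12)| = |(0 3 10 9 6 5 12 1 4 8)| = 10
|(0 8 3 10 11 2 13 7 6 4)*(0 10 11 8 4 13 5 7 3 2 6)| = 28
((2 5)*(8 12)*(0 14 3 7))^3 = ((0 14 3 7)(2 5)(8 12))^3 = (0 7 3 14)(2 5)(8 12)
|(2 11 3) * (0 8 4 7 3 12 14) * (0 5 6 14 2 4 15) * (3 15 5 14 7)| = 6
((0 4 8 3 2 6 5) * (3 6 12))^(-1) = (0 5 6 8 4)(2 3 12)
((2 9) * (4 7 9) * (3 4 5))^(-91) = ((2 5 3 4 7 9))^(-91) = (2 9 7 4 3 5)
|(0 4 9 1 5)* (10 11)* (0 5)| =4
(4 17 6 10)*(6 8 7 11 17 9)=[0, 1, 2, 3, 9, 5, 10, 11, 7, 6, 4, 17, 12, 13, 14, 15, 16, 8]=(4 9 6 10)(7 11 17 8)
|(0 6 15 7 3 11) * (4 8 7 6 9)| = 14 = |(0 9 4 8 7 3 11)(6 15)|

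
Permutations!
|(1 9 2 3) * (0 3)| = 5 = |(0 3 1 9 2)|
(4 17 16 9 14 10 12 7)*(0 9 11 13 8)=(0 9 14 10 12 7 4 17 16 11 13 8)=[9, 1, 2, 3, 17, 5, 6, 4, 0, 14, 12, 13, 7, 8, 10, 15, 11, 16]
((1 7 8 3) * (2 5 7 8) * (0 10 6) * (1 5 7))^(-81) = (10)(1 5 3 8)(2 7)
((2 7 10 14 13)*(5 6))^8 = (2 14 7 13 10)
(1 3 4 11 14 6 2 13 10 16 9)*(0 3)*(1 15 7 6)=(0 3 4 11 14 1)(2 13 10 16 9 15 7 6)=[3, 0, 13, 4, 11, 5, 2, 6, 8, 15, 16, 14, 12, 10, 1, 7, 9]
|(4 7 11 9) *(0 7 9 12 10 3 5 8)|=8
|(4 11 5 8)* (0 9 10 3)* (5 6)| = 20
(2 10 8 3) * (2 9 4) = (2 10 8 3 9 4) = [0, 1, 10, 9, 2, 5, 6, 7, 3, 4, 8]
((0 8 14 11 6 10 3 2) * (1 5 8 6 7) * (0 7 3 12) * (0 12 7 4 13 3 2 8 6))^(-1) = (1 7 10 6 5)(2 11 14 8 3 13 4)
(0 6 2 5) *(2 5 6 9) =(0 9 2 6 5) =[9, 1, 6, 3, 4, 0, 5, 7, 8, 2]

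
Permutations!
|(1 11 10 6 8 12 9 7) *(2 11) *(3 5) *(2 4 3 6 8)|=12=|(1 4 3 5 6 2 11 10 8 12 9 7)|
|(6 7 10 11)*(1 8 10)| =|(1 8 10 11 6 7)| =6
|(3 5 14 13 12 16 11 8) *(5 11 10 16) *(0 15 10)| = 12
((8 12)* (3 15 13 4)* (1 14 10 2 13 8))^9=(1 12 8 15 3 4 13 2 10 14)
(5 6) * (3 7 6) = (3 7 6 5) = [0, 1, 2, 7, 4, 3, 5, 6]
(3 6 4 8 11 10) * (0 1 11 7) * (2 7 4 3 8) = [1, 11, 7, 6, 2, 5, 3, 0, 4, 9, 8, 10] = (0 1 11 10 8 4 2 7)(3 6)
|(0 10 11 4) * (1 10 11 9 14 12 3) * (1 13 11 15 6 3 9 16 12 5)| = 7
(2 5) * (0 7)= (0 7)(2 5)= [7, 1, 5, 3, 4, 2, 6, 0]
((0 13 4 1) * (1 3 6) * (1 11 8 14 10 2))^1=((0 13 4 3 6 11 8 14 10 2 1))^1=(0 13 4 3 6 11 8 14 10 2 1)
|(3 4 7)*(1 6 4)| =|(1 6 4 7 3)| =5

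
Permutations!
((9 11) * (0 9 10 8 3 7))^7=(11)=((0 9 11 10 8 3 7))^7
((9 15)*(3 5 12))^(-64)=(15)(3 12 5)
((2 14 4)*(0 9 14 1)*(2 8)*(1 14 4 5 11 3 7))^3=(0 8 5 7 9 2 11 1 4 14 3)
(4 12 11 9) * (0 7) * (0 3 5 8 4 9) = (0 7 3 5 8 4 12 11) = [7, 1, 2, 5, 12, 8, 6, 3, 4, 9, 10, 0, 11]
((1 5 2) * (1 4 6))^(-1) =(1 6 4 2 5)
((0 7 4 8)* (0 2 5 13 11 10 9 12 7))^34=(2 10 4 13 12)(5 9 8 11 7)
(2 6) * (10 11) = (2 6)(10 11) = [0, 1, 6, 3, 4, 5, 2, 7, 8, 9, 11, 10]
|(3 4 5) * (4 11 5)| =3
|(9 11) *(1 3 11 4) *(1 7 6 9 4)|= |(1 3 11 4 7 6 9)|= 7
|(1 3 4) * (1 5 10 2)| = |(1 3 4 5 10 2)| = 6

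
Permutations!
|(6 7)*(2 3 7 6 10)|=4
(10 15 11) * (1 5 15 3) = (1 5 15 11 10 3) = [0, 5, 2, 1, 4, 15, 6, 7, 8, 9, 3, 10, 12, 13, 14, 11]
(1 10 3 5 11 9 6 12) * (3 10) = (1 3 5 11 9 6 12) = [0, 3, 2, 5, 4, 11, 12, 7, 8, 6, 10, 9, 1]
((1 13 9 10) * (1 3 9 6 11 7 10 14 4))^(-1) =(1 4 14 9 3 10 7 11 6 13)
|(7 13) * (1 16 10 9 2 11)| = |(1 16 10 9 2 11)(7 13)| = 6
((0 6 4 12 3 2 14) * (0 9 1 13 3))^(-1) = ((0 6 4 12)(1 13 3 2 14 9))^(-1) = (0 12 4 6)(1 9 14 2 3 13)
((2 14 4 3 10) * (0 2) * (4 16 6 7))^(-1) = ((0 2 14 16 6 7 4 3 10))^(-1) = (0 10 3 4 7 6 16 14 2)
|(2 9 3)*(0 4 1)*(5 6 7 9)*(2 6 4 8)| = 12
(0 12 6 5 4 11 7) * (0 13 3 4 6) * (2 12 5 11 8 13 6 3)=(0 5 3 4 8 13 2 12)(6 11 7)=[5, 1, 12, 4, 8, 3, 11, 6, 13, 9, 10, 7, 0, 2]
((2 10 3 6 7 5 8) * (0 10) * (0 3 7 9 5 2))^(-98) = ((0 10 7 2 3 6 9 5 8))^(-98) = (0 10 7 2 3 6 9 5 8)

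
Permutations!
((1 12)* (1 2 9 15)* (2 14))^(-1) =(1 15 9 2 14 12)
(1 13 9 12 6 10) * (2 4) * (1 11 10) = (1 13 9 12 6)(2 4)(10 11) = [0, 13, 4, 3, 2, 5, 1, 7, 8, 12, 11, 10, 6, 9]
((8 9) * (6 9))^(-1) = ((6 9 8))^(-1) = (6 8 9)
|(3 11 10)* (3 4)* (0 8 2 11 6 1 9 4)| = |(0 8 2 11 10)(1 9 4 3 6)| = 5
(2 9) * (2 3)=(2 9 3)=[0, 1, 9, 2, 4, 5, 6, 7, 8, 3]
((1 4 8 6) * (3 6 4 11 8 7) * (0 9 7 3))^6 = ((0 9 7)(1 11 8 4 3 6))^6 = (11)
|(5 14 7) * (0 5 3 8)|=|(0 5 14 7 3 8)|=6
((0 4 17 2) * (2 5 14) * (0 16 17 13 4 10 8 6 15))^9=(0 15 6 8 10)(2 14 5 17 16)(4 13)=((0 10 8 6 15)(2 16 17 5 14)(4 13))^9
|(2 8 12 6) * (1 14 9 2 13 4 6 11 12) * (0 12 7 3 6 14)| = 13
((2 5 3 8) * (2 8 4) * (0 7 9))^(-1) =(0 9 7)(2 4 3 5)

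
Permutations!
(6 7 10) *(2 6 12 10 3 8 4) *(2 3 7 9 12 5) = (2 6 9 12 10 5)(3 8 4) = [0, 1, 6, 8, 3, 2, 9, 7, 4, 12, 5, 11, 10]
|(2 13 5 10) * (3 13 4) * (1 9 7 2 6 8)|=11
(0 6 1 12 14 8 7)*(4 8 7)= (0 6 1 12 14 7)(4 8)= [6, 12, 2, 3, 8, 5, 1, 0, 4, 9, 10, 11, 14, 13, 7]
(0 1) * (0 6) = (0 1 6) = [1, 6, 2, 3, 4, 5, 0]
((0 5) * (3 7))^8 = (7)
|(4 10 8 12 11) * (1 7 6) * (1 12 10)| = |(1 7 6 12 11 4)(8 10)| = 6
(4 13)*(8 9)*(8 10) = (4 13)(8 9 10) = [0, 1, 2, 3, 13, 5, 6, 7, 9, 10, 8, 11, 12, 4]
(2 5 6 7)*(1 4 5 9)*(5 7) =(1 4 7 2 9)(5 6) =[0, 4, 9, 3, 7, 6, 5, 2, 8, 1]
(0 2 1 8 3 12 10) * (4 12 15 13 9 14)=[2, 8, 1, 15, 12, 5, 6, 7, 3, 14, 0, 11, 10, 9, 4, 13]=(0 2 1 8 3 15 13 9 14 4 12 10)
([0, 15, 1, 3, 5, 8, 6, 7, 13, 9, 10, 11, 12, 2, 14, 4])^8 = (1 15 4 5 8 13 2)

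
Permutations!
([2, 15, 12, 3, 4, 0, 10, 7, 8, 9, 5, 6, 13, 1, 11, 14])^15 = (0 1 6 2 15 10 12 14 5 13 11)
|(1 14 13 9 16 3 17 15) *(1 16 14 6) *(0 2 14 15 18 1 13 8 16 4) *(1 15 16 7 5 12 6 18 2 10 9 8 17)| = 18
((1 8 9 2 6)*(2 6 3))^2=(1 9)(6 8)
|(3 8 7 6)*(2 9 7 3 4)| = 10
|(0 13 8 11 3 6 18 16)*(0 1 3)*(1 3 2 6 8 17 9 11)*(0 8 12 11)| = |(0 13 17 9)(1 2 6 18 16 3 12 11 8)| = 36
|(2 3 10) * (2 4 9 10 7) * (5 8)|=6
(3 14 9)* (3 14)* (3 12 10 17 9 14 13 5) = (3 12 10 17 9 13 5) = [0, 1, 2, 12, 4, 3, 6, 7, 8, 13, 17, 11, 10, 5, 14, 15, 16, 9]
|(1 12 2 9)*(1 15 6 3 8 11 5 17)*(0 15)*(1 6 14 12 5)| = 42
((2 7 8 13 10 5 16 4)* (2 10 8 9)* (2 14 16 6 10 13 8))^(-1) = ((2 7 9 14 16 4 13)(5 6 10))^(-1) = (2 13 4 16 14 9 7)(5 10 6)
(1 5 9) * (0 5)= (0 5 9 1)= [5, 0, 2, 3, 4, 9, 6, 7, 8, 1]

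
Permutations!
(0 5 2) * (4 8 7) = [5, 1, 0, 3, 8, 2, 6, 4, 7] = (0 5 2)(4 8 7)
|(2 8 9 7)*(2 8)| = 3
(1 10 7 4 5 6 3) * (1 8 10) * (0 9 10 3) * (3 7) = (0 9 10 3 8 7 4 5 6) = [9, 1, 2, 8, 5, 6, 0, 4, 7, 10, 3]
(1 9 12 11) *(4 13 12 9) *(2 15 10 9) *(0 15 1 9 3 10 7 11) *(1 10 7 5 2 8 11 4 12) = (0 15 5 2 10 3 7 4 13 1 12)(8 11 9) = [15, 12, 10, 7, 13, 2, 6, 4, 11, 8, 3, 9, 0, 1, 14, 5]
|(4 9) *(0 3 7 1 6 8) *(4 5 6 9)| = 8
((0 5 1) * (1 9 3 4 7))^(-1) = (0 1 7 4 3 9 5)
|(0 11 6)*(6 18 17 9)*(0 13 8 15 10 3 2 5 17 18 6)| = 12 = |(18)(0 11 6 13 8 15 10 3 2 5 17 9)|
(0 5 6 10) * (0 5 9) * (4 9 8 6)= [8, 1, 2, 3, 9, 4, 10, 7, 6, 0, 5]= (0 8 6 10 5 4 9)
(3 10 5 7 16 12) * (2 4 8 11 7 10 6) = (2 4 8 11 7 16 12 3 6)(5 10) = [0, 1, 4, 6, 8, 10, 2, 16, 11, 9, 5, 7, 3, 13, 14, 15, 12]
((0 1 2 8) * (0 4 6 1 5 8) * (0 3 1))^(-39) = ((0 5 8 4 6)(1 2 3))^(-39) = (0 5 8 4 6)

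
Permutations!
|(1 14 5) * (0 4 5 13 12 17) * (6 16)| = 8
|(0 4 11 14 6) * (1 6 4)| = |(0 1 6)(4 11 14)| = 3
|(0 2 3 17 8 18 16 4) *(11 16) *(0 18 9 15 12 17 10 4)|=|(0 2 3 10 4 18 11 16)(8 9 15 12 17)|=40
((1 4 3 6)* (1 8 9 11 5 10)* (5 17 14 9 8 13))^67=(1 13 4 5 3 10 6)(9 14 17 11)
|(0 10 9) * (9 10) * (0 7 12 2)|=|(0 9 7 12 2)|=5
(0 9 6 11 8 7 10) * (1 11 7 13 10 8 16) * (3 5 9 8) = [8, 11, 2, 5, 4, 9, 7, 3, 13, 6, 0, 16, 12, 10, 14, 15, 1] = (0 8 13 10)(1 11 16)(3 5 9 6 7)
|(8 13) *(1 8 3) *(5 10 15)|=12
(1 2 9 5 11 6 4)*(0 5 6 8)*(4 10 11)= [5, 2, 9, 3, 1, 4, 10, 7, 0, 6, 11, 8]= (0 5 4 1 2 9 6 10 11 8)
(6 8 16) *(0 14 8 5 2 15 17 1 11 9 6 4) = [14, 11, 15, 3, 0, 2, 5, 7, 16, 6, 10, 9, 12, 13, 8, 17, 4, 1] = (0 14 8 16 4)(1 11 9 6 5 2 15 17)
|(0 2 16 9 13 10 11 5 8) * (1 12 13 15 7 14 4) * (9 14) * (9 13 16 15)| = |(0 2 15 7 13 10 11 5 8)(1 12 16 14 4)| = 45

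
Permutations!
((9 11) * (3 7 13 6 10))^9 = ((3 7 13 6 10)(9 11))^9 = (3 10 6 13 7)(9 11)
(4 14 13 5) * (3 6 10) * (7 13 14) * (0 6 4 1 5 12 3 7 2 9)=(14)(0 6 10 7 13 12 3 4 2 9)(1 5)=[6, 5, 9, 4, 2, 1, 10, 13, 8, 0, 7, 11, 3, 12, 14]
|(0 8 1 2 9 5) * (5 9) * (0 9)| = 6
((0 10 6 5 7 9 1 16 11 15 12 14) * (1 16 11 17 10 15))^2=(0 12)(5 9 17 6 7 16 10)(14 15)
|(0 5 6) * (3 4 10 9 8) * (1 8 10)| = 12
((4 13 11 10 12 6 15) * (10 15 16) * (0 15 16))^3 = ((0 15 4 13 11 16 10 12 6))^3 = (0 13 10)(4 16 6)(11 12 15)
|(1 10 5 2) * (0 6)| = |(0 6)(1 10 5 2)| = 4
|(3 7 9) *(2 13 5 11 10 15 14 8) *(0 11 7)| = 12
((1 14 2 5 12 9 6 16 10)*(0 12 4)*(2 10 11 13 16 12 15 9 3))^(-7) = (0 9 12 2 4 15 6 3 5)(1 10 14)(11 16 13)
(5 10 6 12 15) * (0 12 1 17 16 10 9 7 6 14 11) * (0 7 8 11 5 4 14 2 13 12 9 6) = [9, 17, 13, 3, 14, 6, 1, 0, 11, 8, 2, 7, 15, 12, 5, 4, 10, 16] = (0 9 8 11 7)(1 17 16 10 2 13 12 15 4 14 5 6)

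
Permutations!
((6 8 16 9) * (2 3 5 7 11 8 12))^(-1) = ((2 3 5 7 11 8 16 9 6 12))^(-1) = (2 12 6 9 16 8 11 7 5 3)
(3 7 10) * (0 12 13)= (0 12 13)(3 7 10)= [12, 1, 2, 7, 4, 5, 6, 10, 8, 9, 3, 11, 13, 0]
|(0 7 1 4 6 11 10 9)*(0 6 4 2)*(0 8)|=20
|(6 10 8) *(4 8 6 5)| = 6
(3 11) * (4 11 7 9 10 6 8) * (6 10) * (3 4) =(3 7 9 6 8)(4 11) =[0, 1, 2, 7, 11, 5, 8, 9, 3, 6, 10, 4]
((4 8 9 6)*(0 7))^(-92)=((0 7)(4 8 9 6))^(-92)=(9)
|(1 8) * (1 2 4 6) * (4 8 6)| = 2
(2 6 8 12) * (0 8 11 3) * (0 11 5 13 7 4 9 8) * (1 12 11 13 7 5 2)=[0, 12, 6, 13, 9, 7, 2, 4, 11, 8, 10, 3, 1, 5]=(1 12)(2 6)(3 13 5 7 4 9 8 11)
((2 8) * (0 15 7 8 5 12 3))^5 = ((0 15 7 8 2 5 12 3))^5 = (0 5 7 3 2 15 12 8)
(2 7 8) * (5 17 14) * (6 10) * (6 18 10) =(2 7 8)(5 17 14)(10 18) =[0, 1, 7, 3, 4, 17, 6, 8, 2, 9, 18, 11, 12, 13, 5, 15, 16, 14, 10]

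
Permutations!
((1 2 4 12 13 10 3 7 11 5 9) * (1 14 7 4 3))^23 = (1 3 12 10 2 4 13)(5 7 9 11 14)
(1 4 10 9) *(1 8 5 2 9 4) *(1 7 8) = (1 7 8 5 2 9)(4 10) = [0, 7, 9, 3, 10, 2, 6, 8, 5, 1, 4]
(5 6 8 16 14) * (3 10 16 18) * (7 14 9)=(3 10 16 9 7 14 5 6 8 18)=[0, 1, 2, 10, 4, 6, 8, 14, 18, 7, 16, 11, 12, 13, 5, 15, 9, 17, 3]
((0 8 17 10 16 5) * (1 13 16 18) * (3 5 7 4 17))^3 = (0 5 3 8)(1 7 10 13 4 18 16 17)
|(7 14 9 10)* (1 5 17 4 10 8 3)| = 10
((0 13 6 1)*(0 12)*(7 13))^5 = ((0 7 13 6 1 12))^5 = (0 12 1 6 13 7)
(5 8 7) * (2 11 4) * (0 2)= (0 2 11 4)(5 8 7)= [2, 1, 11, 3, 0, 8, 6, 5, 7, 9, 10, 4]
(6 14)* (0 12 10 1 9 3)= (0 12 10 1 9 3)(6 14)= [12, 9, 2, 0, 4, 5, 14, 7, 8, 3, 1, 11, 10, 13, 6]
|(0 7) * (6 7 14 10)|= |(0 14 10 6 7)|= 5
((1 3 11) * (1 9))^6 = (1 11)(3 9)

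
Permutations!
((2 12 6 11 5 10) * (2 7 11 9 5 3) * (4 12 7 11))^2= (2 4 6 5 11)(3 7 12 9 10)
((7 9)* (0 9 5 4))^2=(0 7 4 9 5)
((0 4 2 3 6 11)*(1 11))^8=(0 4 2 3 6 1 11)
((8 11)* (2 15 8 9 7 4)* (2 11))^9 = ((2 15 8)(4 11 9 7))^9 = (15)(4 11 9 7)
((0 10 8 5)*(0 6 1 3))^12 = ((0 10 8 5 6 1 3))^12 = (0 1 5 10 3 6 8)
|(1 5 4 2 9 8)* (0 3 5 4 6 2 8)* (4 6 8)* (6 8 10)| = 14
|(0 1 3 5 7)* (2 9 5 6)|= 8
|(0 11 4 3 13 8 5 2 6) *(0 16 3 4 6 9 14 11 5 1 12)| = |(0 5 2 9 14 11 6 16 3 13 8 1 12)| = 13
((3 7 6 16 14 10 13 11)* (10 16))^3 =(3 10)(6 11)(7 13)(14 16)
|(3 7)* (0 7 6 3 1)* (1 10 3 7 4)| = 12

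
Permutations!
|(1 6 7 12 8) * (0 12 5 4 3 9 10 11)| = |(0 12 8 1 6 7 5 4 3 9 10 11)| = 12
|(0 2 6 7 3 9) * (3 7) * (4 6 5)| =7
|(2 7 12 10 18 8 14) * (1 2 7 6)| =6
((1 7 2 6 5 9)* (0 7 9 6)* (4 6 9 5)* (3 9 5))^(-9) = (9)(4 6)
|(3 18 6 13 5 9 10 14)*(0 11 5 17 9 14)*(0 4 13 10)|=|(0 11 5 14 3 18 6 10 4 13 17 9)|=12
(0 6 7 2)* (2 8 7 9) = (0 6 9 2)(7 8) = [6, 1, 0, 3, 4, 5, 9, 8, 7, 2]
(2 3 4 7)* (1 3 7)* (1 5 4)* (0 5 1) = (0 5 4 1 3)(2 7) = [5, 3, 7, 0, 1, 4, 6, 2]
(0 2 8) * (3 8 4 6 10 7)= (0 2 4 6 10 7 3 8)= [2, 1, 4, 8, 6, 5, 10, 3, 0, 9, 7]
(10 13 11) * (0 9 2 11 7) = (0 9 2 11 10 13 7) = [9, 1, 11, 3, 4, 5, 6, 0, 8, 2, 13, 10, 12, 7]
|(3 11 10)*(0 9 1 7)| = |(0 9 1 7)(3 11 10)| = 12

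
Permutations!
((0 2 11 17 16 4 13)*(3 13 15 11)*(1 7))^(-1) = ((0 2 3 13)(1 7)(4 15 11 17 16))^(-1) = (0 13 3 2)(1 7)(4 16 17 11 15)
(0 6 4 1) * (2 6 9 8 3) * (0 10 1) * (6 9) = (0 6 4)(1 10)(2 9 8 3) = [6, 10, 9, 2, 0, 5, 4, 7, 3, 8, 1]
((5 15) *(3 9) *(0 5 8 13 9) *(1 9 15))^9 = ((0 5 1 9 3)(8 13 15))^9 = (15)(0 3 9 1 5)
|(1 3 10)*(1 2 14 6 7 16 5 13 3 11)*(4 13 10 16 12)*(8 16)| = 12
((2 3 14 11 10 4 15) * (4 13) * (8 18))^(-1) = (2 15 4 13 10 11 14 3)(8 18)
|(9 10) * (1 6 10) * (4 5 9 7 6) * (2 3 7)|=20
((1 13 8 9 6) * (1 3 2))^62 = (1 2 3 6 9 8 13)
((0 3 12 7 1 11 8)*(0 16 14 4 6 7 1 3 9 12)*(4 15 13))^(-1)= ((0 9 12 1 11 8 16 14 15 13 4 6 7 3))^(-1)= (0 3 7 6 4 13 15 14 16 8 11 1 12 9)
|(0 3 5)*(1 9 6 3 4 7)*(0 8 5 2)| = |(0 4 7 1 9 6 3 2)(5 8)| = 8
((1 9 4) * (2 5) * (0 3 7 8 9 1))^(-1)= ((0 3 7 8 9 4)(2 5))^(-1)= (0 4 9 8 7 3)(2 5)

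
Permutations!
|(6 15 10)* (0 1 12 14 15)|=7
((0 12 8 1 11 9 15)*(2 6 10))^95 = (0 11 12 9 8 15 1)(2 10 6) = ((0 12 8 1 11 9 15)(2 6 10))^95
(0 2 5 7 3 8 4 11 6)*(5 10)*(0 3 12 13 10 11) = (0 2 11 6 3 8 4)(5 7 12 13 10) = [2, 1, 11, 8, 0, 7, 3, 12, 4, 9, 5, 6, 13, 10]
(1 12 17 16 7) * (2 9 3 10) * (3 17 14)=[0, 12, 9, 10, 4, 5, 6, 1, 8, 17, 2, 11, 14, 13, 3, 15, 7, 16]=(1 12 14 3 10 2 9 17 16 7)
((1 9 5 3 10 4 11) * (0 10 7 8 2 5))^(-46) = ((0 10 4 11 1 9)(2 5 3 7 8))^(-46) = (0 4 1)(2 8 7 3 5)(9 10 11)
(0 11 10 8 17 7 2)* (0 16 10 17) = (0 11 17 7 2 16 10 8) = [11, 1, 16, 3, 4, 5, 6, 2, 0, 9, 8, 17, 12, 13, 14, 15, 10, 7]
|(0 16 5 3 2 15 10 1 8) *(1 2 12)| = 21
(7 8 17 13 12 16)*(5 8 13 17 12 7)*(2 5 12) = (17)(2 5 8)(7 13)(12 16) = [0, 1, 5, 3, 4, 8, 6, 13, 2, 9, 10, 11, 16, 7, 14, 15, 12, 17]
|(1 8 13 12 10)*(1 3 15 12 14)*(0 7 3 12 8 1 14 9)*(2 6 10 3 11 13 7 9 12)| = |(0 9)(2 6 10)(3 15 8 7 11 13 12)| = 42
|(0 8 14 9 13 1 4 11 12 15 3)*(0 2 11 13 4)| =35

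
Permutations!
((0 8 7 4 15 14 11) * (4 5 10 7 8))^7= (0 15 11 4 14)(5 10 7)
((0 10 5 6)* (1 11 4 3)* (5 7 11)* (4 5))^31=((0 10 7 11 5 6)(1 4 3))^31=(0 10 7 11 5 6)(1 4 3)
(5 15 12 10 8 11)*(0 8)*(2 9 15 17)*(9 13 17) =[8, 1, 13, 3, 4, 9, 6, 7, 11, 15, 0, 5, 10, 17, 14, 12, 16, 2] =(0 8 11 5 9 15 12 10)(2 13 17)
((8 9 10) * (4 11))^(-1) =(4 11)(8 10 9)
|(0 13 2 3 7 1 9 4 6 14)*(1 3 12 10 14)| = 12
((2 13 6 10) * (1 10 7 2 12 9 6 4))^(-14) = ((1 10 12 9 6 7 2 13 4))^(-14) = (1 6 4 9 13 12 2 10 7)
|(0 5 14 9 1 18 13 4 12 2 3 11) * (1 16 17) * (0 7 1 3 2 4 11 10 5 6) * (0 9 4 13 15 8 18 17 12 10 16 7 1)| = 84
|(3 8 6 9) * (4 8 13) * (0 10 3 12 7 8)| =5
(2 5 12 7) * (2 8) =[0, 1, 5, 3, 4, 12, 6, 8, 2, 9, 10, 11, 7] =(2 5 12 7 8)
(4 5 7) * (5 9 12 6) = [0, 1, 2, 3, 9, 7, 5, 4, 8, 12, 10, 11, 6] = (4 9 12 6 5 7)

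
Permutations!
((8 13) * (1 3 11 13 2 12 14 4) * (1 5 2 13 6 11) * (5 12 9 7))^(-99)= (14)(1 3)(2 9 7 5)(6 11)(8 13)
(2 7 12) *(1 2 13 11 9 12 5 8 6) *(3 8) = (1 2 7 5 3 8 6)(9 12 13 11) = [0, 2, 7, 8, 4, 3, 1, 5, 6, 12, 10, 9, 13, 11]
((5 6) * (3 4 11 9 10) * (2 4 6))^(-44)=(2 10)(3 4)(5 9)(6 11)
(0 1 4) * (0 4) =(4)(0 1) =[1, 0, 2, 3, 4]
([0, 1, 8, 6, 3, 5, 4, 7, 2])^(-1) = (2 8)(3 4 6)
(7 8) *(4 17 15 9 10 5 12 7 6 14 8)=(4 17 15 9 10 5 12 7)(6 14 8)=[0, 1, 2, 3, 17, 12, 14, 4, 6, 10, 5, 11, 7, 13, 8, 9, 16, 15]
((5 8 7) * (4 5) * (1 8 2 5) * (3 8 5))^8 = (1 5 2 3 8 7 4)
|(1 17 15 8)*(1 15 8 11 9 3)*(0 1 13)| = 9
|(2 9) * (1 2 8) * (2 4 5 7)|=7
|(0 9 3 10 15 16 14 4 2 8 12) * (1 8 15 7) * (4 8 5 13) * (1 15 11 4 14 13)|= |(0 9 3 10 7 15 16 13 14 8 12)(1 5)(2 11 4)|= 66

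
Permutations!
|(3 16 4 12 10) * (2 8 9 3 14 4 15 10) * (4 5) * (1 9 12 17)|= |(1 9 3 16 15 10 14 5 4 17)(2 8 12)|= 30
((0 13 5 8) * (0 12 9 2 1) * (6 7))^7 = (0 1 2 9 12 8 5 13)(6 7)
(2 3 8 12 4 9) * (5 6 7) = (2 3 8 12 4 9)(5 6 7) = [0, 1, 3, 8, 9, 6, 7, 5, 12, 2, 10, 11, 4]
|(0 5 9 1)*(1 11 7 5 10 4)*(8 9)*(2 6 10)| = 30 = |(0 2 6 10 4 1)(5 8 9 11 7)|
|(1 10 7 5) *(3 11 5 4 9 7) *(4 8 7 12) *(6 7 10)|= |(1 6 7 8 10 3 11 5)(4 9 12)|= 24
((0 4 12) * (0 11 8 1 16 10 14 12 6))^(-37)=(0 6 4)(1 11 14 16 8 12 10)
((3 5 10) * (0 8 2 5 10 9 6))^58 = ((0 8 2 5 9 6)(3 10))^58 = (10)(0 9 2)(5 8 6)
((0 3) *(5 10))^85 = (0 3)(5 10)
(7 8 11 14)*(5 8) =(5 8 11 14 7) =[0, 1, 2, 3, 4, 8, 6, 5, 11, 9, 10, 14, 12, 13, 7]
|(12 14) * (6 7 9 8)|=|(6 7 9 8)(12 14)|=4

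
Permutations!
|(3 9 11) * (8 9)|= |(3 8 9 11)|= 4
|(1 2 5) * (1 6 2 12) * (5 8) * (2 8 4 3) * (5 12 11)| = |(1 11 5 6 8 12)(2 4 3)| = 6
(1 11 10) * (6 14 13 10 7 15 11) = [0, 6, 2, 3, 4, 5, 14, 15, 8, 9, 1, 7, 12, 10, 13, 11] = (1 6 14 13 10)(7 15 11)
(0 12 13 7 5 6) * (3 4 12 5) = [5, 1, 2, 4, 12, 6, 0, 3, 8, 9, 10, 11, 13, 7] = (0 5 6)(3 4 12 13 7)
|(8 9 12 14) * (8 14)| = |(14)(8 9 12)| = 3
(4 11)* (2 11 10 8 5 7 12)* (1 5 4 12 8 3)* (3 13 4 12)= (1 5 7 8 12 2 11 3)(4 10 13)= [0, 5, 11, 1, 10, 7, 6, 8, 12, 9, 13, 3, 2, 4]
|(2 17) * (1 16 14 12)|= 4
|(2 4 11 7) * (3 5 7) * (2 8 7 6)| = |(2 4 11 3 5 6)(7 8)| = 6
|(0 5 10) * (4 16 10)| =|(0 5 4 16 10)| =5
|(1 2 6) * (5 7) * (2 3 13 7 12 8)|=9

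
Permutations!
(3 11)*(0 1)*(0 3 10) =(0 1 3 11 10) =[1, 3, 2, 11, 4, 5, 6, 7, 8, 9, 0, 10]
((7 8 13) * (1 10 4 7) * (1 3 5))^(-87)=((1 10 4 7 8 13 3 5))^(-87)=(1 10 4 7 8 13 3 5)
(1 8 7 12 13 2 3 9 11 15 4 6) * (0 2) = (0 2 3 9 11 15 4 6 1 8 7 12 13) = [2, 8, 3, 9, 6, 5, 1, 12, 7, 11, 10, 15, 13, 0, 14, 4]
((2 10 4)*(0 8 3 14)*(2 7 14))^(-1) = ((0 8 3 2 10 4 7 14))^(-1) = (0 14 7 4 10 2 3 8)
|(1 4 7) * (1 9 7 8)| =6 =|(1 4 8)(7 9)|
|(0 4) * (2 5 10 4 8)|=6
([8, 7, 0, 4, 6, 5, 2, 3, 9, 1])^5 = (0 3 8 4 9 6 1 2 7)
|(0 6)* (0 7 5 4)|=|(0 6 7 5 4)|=5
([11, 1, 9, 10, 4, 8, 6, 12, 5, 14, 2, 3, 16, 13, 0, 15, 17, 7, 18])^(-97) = (18)(0 11 3 10 2 9 14)(5 8)(7 17 16 12)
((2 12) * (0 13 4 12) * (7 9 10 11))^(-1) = (0 2 12 4 13)(7 11 10 9)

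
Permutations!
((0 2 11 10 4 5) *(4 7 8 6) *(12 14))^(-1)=(0 5 4 6 8 7 10 11 2)(12 14)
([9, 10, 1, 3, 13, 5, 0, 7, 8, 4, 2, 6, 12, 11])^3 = [13, 1, 2, 3, 6, 5, 4, 7, 8, 11, 10, 9, 12, 0]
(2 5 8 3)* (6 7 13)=(2 5 8 3)(6 7 13)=[0, 1, 5, 2, 4, 8, 7, 13, 3, 9, 10, 11, 12, 6]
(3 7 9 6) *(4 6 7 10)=[0, 1, 2, 10, 6, 5, 3, 9, 8, 7, 4]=(3 10 4 6)(7 9)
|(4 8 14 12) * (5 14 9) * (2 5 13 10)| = |(2 5 14 12 4 8 9 13 10)| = 9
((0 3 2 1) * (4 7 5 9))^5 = (0 3 2 1)(4 7 5 9)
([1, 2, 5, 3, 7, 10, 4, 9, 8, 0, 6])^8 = (0 9 7 4 6 10 5 2 1)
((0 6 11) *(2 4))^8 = ((0 6 11)(2 4))^8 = (0 11 6)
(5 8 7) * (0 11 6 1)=[11, 0, 2, 3, 4, 8, 1, 5, 7, 9, 10, 6]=(0 11 6 1)(5 8 7)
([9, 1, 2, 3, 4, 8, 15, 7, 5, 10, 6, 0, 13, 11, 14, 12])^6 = (0 13 15 10)(6 9 11 12)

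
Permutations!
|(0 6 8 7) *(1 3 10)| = 12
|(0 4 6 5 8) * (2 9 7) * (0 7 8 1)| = 20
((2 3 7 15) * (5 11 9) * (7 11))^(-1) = ((2 3 11 9 5 7 15))^(-1) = (2 15 7 5 9 11 3)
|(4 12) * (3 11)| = 2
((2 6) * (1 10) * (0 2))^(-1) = (0 6 2)(1 10)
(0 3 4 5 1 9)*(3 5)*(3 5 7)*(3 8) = (0 7 8 3 4 5 1 9) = [7, 9, 2, 4, 5, 1, 6, 8, 3, 0]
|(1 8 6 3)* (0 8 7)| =|(0 8 6 3 1 7)| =6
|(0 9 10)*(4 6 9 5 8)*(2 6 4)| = 7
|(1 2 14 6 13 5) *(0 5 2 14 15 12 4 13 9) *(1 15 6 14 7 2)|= 11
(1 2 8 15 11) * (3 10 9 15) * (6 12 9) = (1 2 8 3 10 6 12 9 15 11) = [0, 2, 8, 10, 4, 5, 12, 7, 3, 15, 6, 1, 9, 13, 14, 11]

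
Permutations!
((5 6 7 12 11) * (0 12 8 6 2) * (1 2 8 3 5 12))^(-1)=(0 2 1)(3 7 6 8 5)(11 12)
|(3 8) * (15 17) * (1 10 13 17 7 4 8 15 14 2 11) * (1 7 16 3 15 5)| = 14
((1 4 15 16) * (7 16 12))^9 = (1 12)(4 7)(15 16) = ((1 4 15 12 7 16))^9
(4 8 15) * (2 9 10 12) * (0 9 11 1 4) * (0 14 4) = (0 9 10 12 2 11 1)(4 8 15 14) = [9, 0, 11, 3, 8, 5, 6, 7, 15, 10, 12, 1, 2, 13, 4, 14]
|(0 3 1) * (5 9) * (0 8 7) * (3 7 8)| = |(0 7)(1 3)(5 9)| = 2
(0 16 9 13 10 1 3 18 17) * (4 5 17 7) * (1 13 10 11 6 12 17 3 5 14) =(0 16 9 10 13 11 6 12 17)(1 5 3 18 7 4 14) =[16, 5, 2, 18, 14, 3, 12, 4, 8, 10, 13, 6, 17, 11, 1, 15, 9, 0, 7]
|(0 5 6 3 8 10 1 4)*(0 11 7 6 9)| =24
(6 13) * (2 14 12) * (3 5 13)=(2 14 12)(3 5 13 6)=[0, 1, 14, 5, 4, 13, 3, 7, 8, 9, 10, 11, 2, 6, 12]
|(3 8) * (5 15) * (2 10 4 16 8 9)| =|(2 10 4 16 8 3 9)(5 15)| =14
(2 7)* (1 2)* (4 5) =(1 2 7)(4 5) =[0, 2, 7, 3, 5, 4, 6, 1]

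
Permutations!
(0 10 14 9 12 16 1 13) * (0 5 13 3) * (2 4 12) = (0 10 14 9 2 4 12 16 1 3)(5 13) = [10, 3, 4, 0, 12, 13, 6, 7, 8, 2, 14, 11, 16, 5, 9, 15, 1]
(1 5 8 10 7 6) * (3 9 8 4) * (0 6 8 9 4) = (0 6 1 5)(3 4)(7 8 10) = [6, 5, 2, 4, 3, 0, 1, 8, 10, 9, 7]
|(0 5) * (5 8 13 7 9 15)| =|(0 8 13 7 9 15 5)| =7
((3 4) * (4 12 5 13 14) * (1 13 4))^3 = (14)(3 4 5 12)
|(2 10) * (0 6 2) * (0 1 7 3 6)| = 6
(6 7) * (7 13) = (6 13 7) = [0, 1, 2, 3, 4, 5, 13, 6, 8, 9, 10, 11, 12, 7]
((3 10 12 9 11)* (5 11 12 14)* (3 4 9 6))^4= (3 11 6 5 12 14 9 10 4)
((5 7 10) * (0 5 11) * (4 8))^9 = ((0 5 7 10 11)(4 8))^9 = (0 11 10 7 5)(4 8)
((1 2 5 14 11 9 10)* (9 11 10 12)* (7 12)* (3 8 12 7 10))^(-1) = ((1 2 5 14 3 8 12 9 10))^(-1) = (1 10 9 12 8 3 14 5 2)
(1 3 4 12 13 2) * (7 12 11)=(1 3 4 11 7 12 13 2)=[0, 3, 1, 4, 11, 5, 6, 12, 8, 9, 10, 7, 13, 2]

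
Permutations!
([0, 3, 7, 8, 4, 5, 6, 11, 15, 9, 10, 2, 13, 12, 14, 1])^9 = [0, 3, 2, 8, 4, 5, 6, 7, 15, 9, 10, 11, 13, 12, 14, 1]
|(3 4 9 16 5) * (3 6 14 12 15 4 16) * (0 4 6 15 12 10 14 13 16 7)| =|(0 4 9 3 7)(5 15 6 13 16)(10 14)| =10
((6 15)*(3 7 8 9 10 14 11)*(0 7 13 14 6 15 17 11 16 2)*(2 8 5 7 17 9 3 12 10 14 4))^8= (0 16 11 3 10 4 9)(2 14 17 8 12 13 6)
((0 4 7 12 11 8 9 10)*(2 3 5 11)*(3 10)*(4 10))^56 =(12)(3 5 11 8 9)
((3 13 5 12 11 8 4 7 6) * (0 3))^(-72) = ((0 3 13 5 12 11 8 4 7 6))^(-72) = (0 7 8 12 13)(3 6 4 11 5)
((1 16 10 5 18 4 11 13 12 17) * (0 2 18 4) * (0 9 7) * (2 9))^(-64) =((0 9 7)(1 16 10 5 4 11 13 12 17)(2 18))^(-64) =(18)(0 7 9)(1 17 12 13 11 4 5 10 16)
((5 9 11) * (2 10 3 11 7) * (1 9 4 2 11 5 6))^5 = ((1 9 7 11 6)(2 10 3 5 4))^5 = (11)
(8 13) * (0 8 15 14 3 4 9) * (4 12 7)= [8, 1, 2, 12, 9, 5, 6, 4, 13, 0, 10, 11, 7, 15, 3, 14]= (0 8 13 15 14 3 12 7 4 9)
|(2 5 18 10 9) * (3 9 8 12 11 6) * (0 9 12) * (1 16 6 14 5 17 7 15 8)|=|(0 9 2 17 7 15 8)(1 16 6 3 12 11 14 5 18 10)|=70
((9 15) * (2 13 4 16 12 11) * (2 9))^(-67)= (2 11 4 15 12 13 9 16)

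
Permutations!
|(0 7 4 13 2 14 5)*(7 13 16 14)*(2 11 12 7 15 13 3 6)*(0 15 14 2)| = |(0 3 6)(2 14 5 15 13 11 12 7 4 16)| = 30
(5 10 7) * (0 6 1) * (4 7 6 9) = (0 9 4 7 5 10 6 1) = [9, 0, 2, 3, 7, 10, 1, 5, 8, 4, 6]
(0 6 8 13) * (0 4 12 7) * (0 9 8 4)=(0 6 4 12 7 9 8 13)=[6, 1, 2, 3, 12, 5, 4, 9, 13, 8, 10, 11, 7, 0]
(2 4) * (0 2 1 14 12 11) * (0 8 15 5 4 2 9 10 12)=(0 9 10 12 11 8 15 5 4 1 14)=[9, 14, 2, 3, 1, 4, 6, 7, 15, 10, 12, 8, 11, 13, 0, 5]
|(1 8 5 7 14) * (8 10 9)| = 7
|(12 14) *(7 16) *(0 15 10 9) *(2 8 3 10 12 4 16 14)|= 8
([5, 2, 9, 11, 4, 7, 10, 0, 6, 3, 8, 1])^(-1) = (0 7 5)(1 11 3 9 2)(6 8 10)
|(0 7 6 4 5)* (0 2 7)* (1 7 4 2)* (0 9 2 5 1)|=|(0 9 2 4 1 7 6 5)|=8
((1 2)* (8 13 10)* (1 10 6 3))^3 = ((1 2 10 8 13 6 3))^3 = (1 8 3 10 6 2 13)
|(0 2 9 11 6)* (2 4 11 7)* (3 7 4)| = |(0 3 7 2 9 4 11 6)| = 8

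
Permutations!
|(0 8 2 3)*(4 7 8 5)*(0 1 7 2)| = 8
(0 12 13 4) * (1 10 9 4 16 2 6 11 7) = (0 12 13 16 2 6 11 7 1 10 9 4) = [12, 10, 6, 3, 0, 5, 11, 1, 8, 4, 9, 7, 13, 16, 14, 15, 2]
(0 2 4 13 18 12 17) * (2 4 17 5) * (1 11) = (0 4 13 18 12 5 2 17)(1 11) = [4, 11, 17, 3, 13, 2, 6, 7, 8, 9, 10, 1, 5, 18, 14, 15, 16, 0, 12]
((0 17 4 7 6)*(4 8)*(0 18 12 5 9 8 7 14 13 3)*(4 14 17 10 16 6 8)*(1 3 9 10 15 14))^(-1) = (0 3 1 8 7 17 4 9 13 14 15)(5 12 18 6 16 10)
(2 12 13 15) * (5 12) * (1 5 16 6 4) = (1 5 12 13 15 2 16 6 4) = [0, 5, 16, 3, 1, 12, 4, 7, 8, 9, 10, 11, 13, 15, 14, 2, 6]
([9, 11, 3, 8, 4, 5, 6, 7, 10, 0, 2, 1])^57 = (0 9)(1 11)(2 3 8 10)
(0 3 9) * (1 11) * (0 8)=(0 3 9 8)(1 11)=[3, 11, 2, 9, 4, 5, 6, 7, 0, 8, 10, 1]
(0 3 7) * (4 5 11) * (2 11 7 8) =(0 3 8 2 11 4 5 7) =[3, 1, 11, 8, 5, 7, 6, 0, 2, 9, 10, 4]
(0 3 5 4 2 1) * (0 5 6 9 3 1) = (0 1 5 4 2)(3 6 9) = [1, 5, 0, 6, 2, 4, 9, 7, 8, 3]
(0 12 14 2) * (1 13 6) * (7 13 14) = (0 12 7 13 6 1 14 2) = [12, 14, 0, 3, 4, 5, 1, 13, 8, 9, 10, 11, 7, 6, 2]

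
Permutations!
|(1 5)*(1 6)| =|(1 5 6)| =3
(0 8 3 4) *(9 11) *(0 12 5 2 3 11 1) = (0 8 11 9 1)(2 3 4 12 5) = [8, 0, 3, 4, 12, 2, 6, 7, 11, 1, 10, 9, 5]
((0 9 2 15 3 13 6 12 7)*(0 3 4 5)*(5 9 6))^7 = (2 9 4 15)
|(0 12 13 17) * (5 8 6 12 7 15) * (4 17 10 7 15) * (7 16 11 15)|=36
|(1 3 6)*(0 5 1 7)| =6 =|(0 5 1 3 6 7)|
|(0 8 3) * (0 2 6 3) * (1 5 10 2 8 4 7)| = |(0 4 7 1 5 10 2 6 3 8)| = 10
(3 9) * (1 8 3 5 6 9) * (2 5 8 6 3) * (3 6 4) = (1 4 3)(2 5 6 9 8) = [0, 4, 5, 1, 3, 6, 9, 7, 2, 8]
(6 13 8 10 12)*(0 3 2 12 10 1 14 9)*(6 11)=[3, 14, 12, 2, 4, 5, 13, 7, 1, 0, 10, 6, 11, 8, 9]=(0 3 2 12 11 6 13 8 1 14 9)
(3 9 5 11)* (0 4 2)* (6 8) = [4, 1, 0, 9, 2, 11, 8, 7, 6, 5, 10, 3] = (0 4 2)(3 9 5 11)(6 8)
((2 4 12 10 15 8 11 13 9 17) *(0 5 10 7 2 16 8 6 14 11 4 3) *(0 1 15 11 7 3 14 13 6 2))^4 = ((0 5 10 11 6 13 9 17 16 8 4 12 3 1 15 2 14 7))^4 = (0 6 16 3 14 10 9 4 15)(1 7 11 17 12 2 5 13 8)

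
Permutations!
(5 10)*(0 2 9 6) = (0 2 9 6)(5 10) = [2, 1, 9, 3, 4, 10, 0, 7, 8, 6, 5]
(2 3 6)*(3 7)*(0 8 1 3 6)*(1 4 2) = (0 8 4 2 7 6 1 3) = [8, 3, 7, 0, 2, 5, 1, 6, 4]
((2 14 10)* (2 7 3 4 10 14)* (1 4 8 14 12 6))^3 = ((1 4 10 7 3 8 14 12 6))^3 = (1 7 14)(3 12 4)(6 10 8)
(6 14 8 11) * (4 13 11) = (4 13 11 6 14 8) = [0, 1, 2, 3, 13, 5, 14, 7, 4, 9, 10, 6, 12, 11, 8]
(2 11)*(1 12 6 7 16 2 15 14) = (1 12 6 7 16 2 11 15 14) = [0, 12, 11, 3, 4, 5, 7, 16, 8, 9, 10, 15, 6, 13, 1, 14, 2]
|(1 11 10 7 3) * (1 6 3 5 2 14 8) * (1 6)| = |(1 11 10 7 5 2 14 8 6 3)| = 10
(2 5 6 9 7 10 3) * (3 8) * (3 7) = (2 5 6 9 3)(7 10 8) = [0, 1, 5, 2, 4, 6, 9, 10, 7, 3, 8]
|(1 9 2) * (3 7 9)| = 5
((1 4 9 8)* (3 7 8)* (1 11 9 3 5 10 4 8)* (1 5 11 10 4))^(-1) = ((1 8 10)(3 7 5 4)(9 11))^(-1) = (1 10 8)(3 4 5 7)(9 11)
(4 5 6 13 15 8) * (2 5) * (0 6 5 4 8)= (0 6 13 15)(2 4)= [6, 1, 4, 3, 2, 5, 13, 7, 8, 9, 10, 11, 12, 15, 14, 0]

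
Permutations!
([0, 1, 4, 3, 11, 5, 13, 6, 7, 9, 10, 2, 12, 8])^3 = [0, 1, 2, 3, 4, 5, 7, 8, 13, 9, 10, 11, 12, 6]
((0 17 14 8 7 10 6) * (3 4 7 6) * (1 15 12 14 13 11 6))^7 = ((0 17 13 11 6)(1 15 12 14 8)(3 4 7 10))^7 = (0 13 6 17 11)(1 12 8 15 14)(3 10 7 4)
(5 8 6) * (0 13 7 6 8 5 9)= (0 13 7 6 9)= [13, 1, 2, 3, 4, 5, 9, 6, 8, 0, 10, 11, 12, 7]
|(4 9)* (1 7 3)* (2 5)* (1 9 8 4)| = |(1 7 3 9)(2 5)(4 8)| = 4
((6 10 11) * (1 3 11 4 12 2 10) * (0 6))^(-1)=((0 6 1 3 11)(2 10 4 12))^(-1)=(0 11 3 1 6)(2 12 4 10)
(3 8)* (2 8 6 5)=(2 8 3 6 5)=[0, 1, 8, 6, 4, 2, 5, 7, 3]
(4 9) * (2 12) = [0, 1, 12, 3, 9, 5, 6, 7, 8, 4, 10, 11, 2] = (2 12)(4 9)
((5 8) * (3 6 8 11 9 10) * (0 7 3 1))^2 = (0 3 8 11 10)(1 7 6 5 9)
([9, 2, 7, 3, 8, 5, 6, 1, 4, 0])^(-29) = [9, 2, 7, 3, 8, 5, 6, 1, 4, 0]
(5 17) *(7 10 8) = [0, 1, 2, 3, 4, 17, 6, 10, 7, 9, 8, 11, 12, 13, 14, 15, 16, 5] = (5 17)(7 10 8)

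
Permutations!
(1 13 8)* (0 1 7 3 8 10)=(0 1 13 10)(3 8 7)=[1, 13, 2, 8, 4, 5, 6, 3, 7, 9, 0, 11, 12, 10]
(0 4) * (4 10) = (0 10 4) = [10, 1, 2, 3, 0, 5, 6, 7, 8, 9, 4]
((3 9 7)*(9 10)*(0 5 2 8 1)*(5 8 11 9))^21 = ((0 8 1)(2 11 9 7 3 10 5))^21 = (11)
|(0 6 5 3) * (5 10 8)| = 6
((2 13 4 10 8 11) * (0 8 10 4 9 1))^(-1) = ((0 8 11 2 13 9 1))^(-1) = (0 1 9 13 2 11 8)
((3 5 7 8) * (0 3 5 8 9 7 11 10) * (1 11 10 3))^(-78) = (0 10 5 8 3 11 1)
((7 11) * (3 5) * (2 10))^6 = (11) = ((2 10)(3 5)(7 11))^6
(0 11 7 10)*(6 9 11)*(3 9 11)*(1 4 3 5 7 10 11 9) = (0 6 9 5 7 11 10)(1 4 3) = [6, 4, 2, 1, 3, 7, 9, 11, 8, 5, 0, 10]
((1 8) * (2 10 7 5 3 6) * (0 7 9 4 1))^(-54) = (0 7 5 3 6 2 10 9 4 1 8) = ((0 7 5 3 6 2 10 9 4 1 8))^(-54)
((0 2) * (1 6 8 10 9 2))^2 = (0 6 10 2 1 8 9)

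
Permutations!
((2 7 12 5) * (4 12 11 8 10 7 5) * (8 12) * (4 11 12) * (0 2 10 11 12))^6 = ((12)(0 2 5 10 7)(4 8 11))^6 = (12)(0 2 5 10 7)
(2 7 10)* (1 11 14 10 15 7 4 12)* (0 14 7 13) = (0 14 10 2 4 12 1 11 7 15 13) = [14, 11, 4, 3, 12, 5, 6, 15, 8, 9, 2, 7, 1, 0, 10, 13]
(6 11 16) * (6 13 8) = (6 11 16 13 8) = [0, 1, 2, 3, 4, 5, 11, 7, 6, 9, 10, 16, 12, 8, 14, 15, 13]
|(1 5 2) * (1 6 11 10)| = 6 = |(1 5 2 6 11 10)|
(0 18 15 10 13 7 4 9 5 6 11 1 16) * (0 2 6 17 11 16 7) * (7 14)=(0 18 15 10 13)(1 14 7 4 9 5 17 11)(2 6 16)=[18, 14, 6, 3, 9, 17, 16, 4, 8, 5, 13, 1, 12, 0, 7, 10, 2, 11, 15]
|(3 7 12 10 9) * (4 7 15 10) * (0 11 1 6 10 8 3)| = |(0 11 1 6 10 9)(3 15 8)(4 7 12)| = 6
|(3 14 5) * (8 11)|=6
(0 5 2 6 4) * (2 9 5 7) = (0 7 2 6 4)(5 9) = [7, 1, 6, 3, 0, 9, 4, 2, 8, 5]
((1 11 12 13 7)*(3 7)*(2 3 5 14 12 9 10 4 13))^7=(1 14 9 2 4 7 5 11 12 10 3 13)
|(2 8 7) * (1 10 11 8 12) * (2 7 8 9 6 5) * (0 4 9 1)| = |(0 4 9 6 5 2 12)(1 10 11)| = 21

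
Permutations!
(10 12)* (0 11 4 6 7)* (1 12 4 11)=(0 1 12 10 4 6 7)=[1, 12, 2, 3, 6, 5, 7, 0, 8, 9, 4, 11, 10]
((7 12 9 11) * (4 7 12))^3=(12)(4 7)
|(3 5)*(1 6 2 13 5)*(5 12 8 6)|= |(1 5 3)(2 13 12 8 6)|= 15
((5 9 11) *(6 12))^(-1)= (5 11 9)(6 12)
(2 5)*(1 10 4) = (1 10 4)(2 5) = [0, 10, 5, 3, 1, 2, 6, 7, 8, 9, 4]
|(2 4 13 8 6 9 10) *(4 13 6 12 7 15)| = |(2 13 8 12 7 15 4 6 9 10)| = 10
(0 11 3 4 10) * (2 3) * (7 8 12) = (0 11 2 3 4 10)(7 8 12) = [11, 1, 3, 4, 10, 5, 6, 8, 12, 9, 0, 2, 7]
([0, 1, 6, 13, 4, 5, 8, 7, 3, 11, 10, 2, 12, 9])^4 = (2 13 6 9 8 11 3)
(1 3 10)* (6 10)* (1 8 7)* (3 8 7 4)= (1 8 4 3 6 10 7)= [0, 8, 2, 6, 3, 5, 10, 1, 4, 9, 7]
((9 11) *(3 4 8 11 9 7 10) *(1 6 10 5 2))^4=((1 6 10 3 4 8 11 7 5 2))^4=(1 4 5 10 11)(2 3 7 6 8)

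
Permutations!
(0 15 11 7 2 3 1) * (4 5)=[15, 0, 3, 1, 5, 4, 6, 2, 8, 9, 10, 7, 12, 13, 14, 11]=(0 15 11 7 2 3 1)(4 5)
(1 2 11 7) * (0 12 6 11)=(0 12 6 11 7 1 2)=[12, 2, 0, 3, 4, 5, 11, 1, 8, 9, 10, 7, 6]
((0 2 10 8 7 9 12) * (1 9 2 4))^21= (0 4 1 9 12)(2 10 8 7)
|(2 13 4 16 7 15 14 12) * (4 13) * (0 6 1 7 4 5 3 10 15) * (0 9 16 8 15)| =|(0 6 1 7 9 16 4 8 15 14 12 2 5 3 10)| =15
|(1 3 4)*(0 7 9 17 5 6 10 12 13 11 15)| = |(0 7 9 17 5 6 10 12 13 11 15)(1 3 4)| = 33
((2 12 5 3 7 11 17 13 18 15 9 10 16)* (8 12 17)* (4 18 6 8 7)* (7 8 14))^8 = (2 12 16 8 10 11 9 7 15 14 18 6 4 13 3 17 5)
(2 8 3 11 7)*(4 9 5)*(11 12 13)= (2 8 3 12 13 11 7)(4 9 5)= [0, 1, 8, 12, 9, 4, 6, 2, 3, 5, 10, 7, 13, 11]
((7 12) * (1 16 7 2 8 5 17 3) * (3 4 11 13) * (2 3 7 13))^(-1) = (1 3 12 7 13 16)(2 11 4 17 5 8)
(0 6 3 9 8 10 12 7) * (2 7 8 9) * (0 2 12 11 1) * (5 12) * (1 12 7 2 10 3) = (0 6 1)(3 5 7 10 11 12 8) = [6, 0, 2, 5, 4, 7, 1, 10, 3, 9, 11, 12, 8]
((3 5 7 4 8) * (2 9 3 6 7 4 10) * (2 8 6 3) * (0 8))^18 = (0 3 4 7)(5 6 10 8)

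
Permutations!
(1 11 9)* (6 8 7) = [0, 11, 2, 3, 4, 5, 8, 6, 7, 1, 10, 9] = (1 11 9)(6 8 7)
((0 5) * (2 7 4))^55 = (0 5)(2 7 4) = ((0 5)(2 7 4))^55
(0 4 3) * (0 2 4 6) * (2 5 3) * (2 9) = [6, 1, 4, 5, 9, 3, 0, 7, 8, 2] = (0 6)(2 4 9)(3 5)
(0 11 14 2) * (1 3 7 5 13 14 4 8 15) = (0 11 4 8 15 1 3 7 5 13 14 2) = [11, 3, 0, 7, 8, 13, 6, 5, 15, 9, 10, 4, 12, 14, 2, 1]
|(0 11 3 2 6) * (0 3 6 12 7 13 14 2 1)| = 5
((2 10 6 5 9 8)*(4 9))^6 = (2 8 9 4 5 6 10)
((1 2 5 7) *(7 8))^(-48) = (1 5 7 2 8)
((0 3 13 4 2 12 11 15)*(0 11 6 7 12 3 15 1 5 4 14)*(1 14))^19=(0 14 11 15)(1 5 4 2 3 13)(6 7 12)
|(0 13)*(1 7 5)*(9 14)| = 6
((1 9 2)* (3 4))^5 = (1 2 9)(3 4)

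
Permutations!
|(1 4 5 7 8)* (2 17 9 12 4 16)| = |(1 16 2 17 9 12 4 5 7 8)| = 10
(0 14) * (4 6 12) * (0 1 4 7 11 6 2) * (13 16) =[14, 4, 0, 3, 2, 5, 12, 11, 8, 9, 10, 6, 7, 16, 1, 15, 13] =(0 14 1 4 2)(6 12 7 11)(13 16)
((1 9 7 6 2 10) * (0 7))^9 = (0 6 10 9 7 2 1)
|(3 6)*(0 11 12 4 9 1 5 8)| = 8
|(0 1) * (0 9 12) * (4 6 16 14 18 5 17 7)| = 8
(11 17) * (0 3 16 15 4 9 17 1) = (0 3 16 15 4 9 17 11 1) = [3, 0, 2, 16, 9, 5, 6, 7, 8, 17, 10, 1, 12, 13, 14, 4, 15, 11]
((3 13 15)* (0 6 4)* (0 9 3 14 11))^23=(0 13 6 15 4 14 9 11 3)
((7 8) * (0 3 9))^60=((0 3 9)(7 8))^60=(9)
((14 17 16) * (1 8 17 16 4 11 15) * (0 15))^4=(0 17 15 4 1 11 8)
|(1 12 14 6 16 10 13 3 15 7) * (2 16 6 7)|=|(1 12 14 7)(2 16 10 13 3 15)|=12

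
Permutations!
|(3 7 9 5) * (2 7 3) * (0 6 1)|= |(0 6 1)(2 7 9 5)|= 12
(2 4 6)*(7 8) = (2 4 6)(7 8) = [0, 1, 4, 3, 6, 5, 2, 8, 7]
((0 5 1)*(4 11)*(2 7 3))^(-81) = (4 11)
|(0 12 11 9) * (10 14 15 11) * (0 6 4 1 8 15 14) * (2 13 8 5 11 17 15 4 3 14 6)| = |(0 12 10)(1 5 11 9 2 13 8 4)(3 14 6)(15 17)| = 24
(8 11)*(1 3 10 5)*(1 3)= (3 10 5)(8 11)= [0, 1, 2, 10, 4, 3, 6, 7, 11, 9, 5, 8]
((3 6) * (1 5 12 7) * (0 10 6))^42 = (0 6)(1 12)(3 10)(5 7)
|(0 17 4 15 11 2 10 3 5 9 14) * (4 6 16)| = |(0 17 6 16 4 15 11 2 10 3 5 9 14)| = 13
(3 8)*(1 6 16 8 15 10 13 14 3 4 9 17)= (1 6 16 8 4 9 17)(3 15 10 13 14)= [0, 6, 2, 15, 9, 5, 16, 7, 4, 17, 13, 11, 12, 14, 3, 10, 8, 1]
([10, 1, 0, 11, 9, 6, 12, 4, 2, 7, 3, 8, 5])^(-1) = [2, 1, 8, 10, 7, 12, 5, 9, 11, 4, 0, 3, 6]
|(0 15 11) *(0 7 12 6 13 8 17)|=9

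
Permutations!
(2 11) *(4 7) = (2 11)(4 7) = [0, 1, 11, 3, 7, 5, 6, 4, 8, 9, 10, 2]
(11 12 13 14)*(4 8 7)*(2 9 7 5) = (2 9 7 4 8 5)(11 12 13 14) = [0, 1, 9, 3, 8, 2, 6, 4, 5, 7, 10, 12, 13, 14, 11]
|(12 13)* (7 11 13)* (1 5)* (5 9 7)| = 7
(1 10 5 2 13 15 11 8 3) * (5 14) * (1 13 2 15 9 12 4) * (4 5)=(1 10 14 4)(3 13 9 12 5 15 11 8)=[0, 10, 2, 13, 1, 15, 6, 7, 3, 12, 14, 8, 5, 9, 4, 11]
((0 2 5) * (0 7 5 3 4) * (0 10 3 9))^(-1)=(0 9 2)(3 10 4)(5 7)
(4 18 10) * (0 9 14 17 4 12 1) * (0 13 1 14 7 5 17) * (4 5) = [9, 13, 2, 3, 18, 17, 6, 4, 8, 7, 12, 11, 14, 1, 0, 15, 16, 5, 10] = (0 9 7 4 18 10 12 14)(1 13)(5 17)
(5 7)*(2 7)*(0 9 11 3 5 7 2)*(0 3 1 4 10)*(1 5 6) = (0 9 11 5 3 6 1 4 10) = [9, 4, 2, 6, 10, 3, 1, 7, 8, 11, 0, 5]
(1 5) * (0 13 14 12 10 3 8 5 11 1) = (0 13 14 12 10 3 8 5)(1 11) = [13, 11, 2, 8, 4, 0, 6, 7, 5, 9, 3, 1, 10, 14, 12]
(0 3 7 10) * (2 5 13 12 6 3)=(0 2 5 13 12 6 3 7 10)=[2, 1, 5, 7, 4, 13, 3, 10, 8, 9, 0, 11, 6, 12]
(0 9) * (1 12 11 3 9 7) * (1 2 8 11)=(0 7 2 8 11 3 9)(1 12)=[7, 12, 8, 9, 4, 5, 6, 2, 11, 0, 10, 3, 1]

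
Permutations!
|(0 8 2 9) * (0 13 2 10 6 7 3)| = 6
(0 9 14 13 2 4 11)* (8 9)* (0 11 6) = (0 8 9 14 13 2 4 6) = [8, 1, 4, 3, 6, 5, 0, 7, 9, 14, 10, 11, 12, 2, 13]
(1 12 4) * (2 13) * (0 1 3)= [1, 12, 13, 0, 3, 5, 6, 7, 8, 9, 10, 11, 4, 2]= (0 1 12 4 3)(2 13)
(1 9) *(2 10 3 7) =(1 9)(2 10 3 7) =[0, 9, 10, 7, 4, 5, 6, 2, 8, 1, 3]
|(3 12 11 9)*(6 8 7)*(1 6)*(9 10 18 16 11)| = 12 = |(1 6 8 7)(3 12 9)(10 18 16 11)|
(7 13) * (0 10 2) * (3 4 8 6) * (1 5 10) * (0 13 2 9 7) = [1, 5, 13, 4, 8, 10, 3, 2, 6, 7, 9, 11, 12, 0] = (0 1 5 10 9 7 2 13)(3 4 8 6)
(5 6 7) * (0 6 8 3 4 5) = (0 6 7)(3 4 5 8) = [6, 1, 2, 4, 5, 8, 7, 0, 3]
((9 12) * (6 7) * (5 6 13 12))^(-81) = ((5 6 7 13 12 9))^(-81) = (5 13)(6 12)(7 9)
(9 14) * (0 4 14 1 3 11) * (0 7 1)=(0 4 14 9)(1 3 11 7)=[4, 3, 2, 11, 14, 5, 6, 1, 8, 0, 10, 7, 12, 13, 9]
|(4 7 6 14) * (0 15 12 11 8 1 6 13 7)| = 18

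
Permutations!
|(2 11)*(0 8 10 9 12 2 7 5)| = |(0 8 10 9 12 2 11 7 5)| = 9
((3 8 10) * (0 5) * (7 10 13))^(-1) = ((0 5)(3 8 13 7 10))^(-1) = (0 5)(3 10 7 13 8)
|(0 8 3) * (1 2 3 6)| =6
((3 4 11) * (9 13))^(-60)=(13)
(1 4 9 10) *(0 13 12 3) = [13, 4, 2, 0, 9, 5, 6, 7, 8, 10, 1, 11, 3, 12] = (0 13 12 3)(1 4 9 10)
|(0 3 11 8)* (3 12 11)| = 4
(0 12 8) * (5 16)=(0 12 8)(5 16)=[12, 1, 2, 3, 4, 16, 6, 7, 0, 9, 10, 11, 8, 13, 14, 15, 5]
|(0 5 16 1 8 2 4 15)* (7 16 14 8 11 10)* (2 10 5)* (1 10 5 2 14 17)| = 30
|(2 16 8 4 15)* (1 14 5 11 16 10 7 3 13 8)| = 40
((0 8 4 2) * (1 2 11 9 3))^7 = (0 2 1 3 9 11 4 8)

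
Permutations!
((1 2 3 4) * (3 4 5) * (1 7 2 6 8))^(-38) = (1 6 8)(2 4 7)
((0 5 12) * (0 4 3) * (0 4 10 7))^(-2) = (0 10 5 7 12)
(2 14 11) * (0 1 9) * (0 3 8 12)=[1, 9, 14, 8, 4, 5, 6, 7, 12, 3, 10, 2, 0, 13, 11]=(0 1 9 3 8 12)(2 14 11)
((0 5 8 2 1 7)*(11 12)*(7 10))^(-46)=((0 5 8 2 1 10 7)(11 12))^(-46)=(12)(0 2 7 8 10 5 1)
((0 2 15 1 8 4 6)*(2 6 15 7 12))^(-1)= (0 6)(1 15 4 8)(2 12 7)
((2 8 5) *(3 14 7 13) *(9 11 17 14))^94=(2 8 5)(3 17 13 11 7 9 14)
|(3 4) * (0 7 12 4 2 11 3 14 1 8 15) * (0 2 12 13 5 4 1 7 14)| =|(0 14 7 13 5 4)(1 8 15 2 11 3 12)| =42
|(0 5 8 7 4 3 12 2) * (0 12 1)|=|(0 5 8 7 4 3 1)(2 12)|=14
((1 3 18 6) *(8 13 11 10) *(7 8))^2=(1 18)(3 6)(7 13 10 8 11)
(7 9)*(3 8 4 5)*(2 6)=(2 6)(3 8 4 5)(7 9)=[0, 1, 6, 8, 5, 3, 2, 9, 4, 7]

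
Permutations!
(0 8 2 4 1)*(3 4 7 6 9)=(0 8 2 7 6 9 3 4 1)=[8, 0, 7, 4, 1, 5, 9, 6, 2, 3]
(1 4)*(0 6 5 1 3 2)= [6, 4, 0, 2, 3, 1, 5]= (0 6 5 1 4 3 2)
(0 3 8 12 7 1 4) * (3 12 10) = [12, 4, 2, 8, 0, 5, 6, 1, 10, 9, 3, 11, 7] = (0 12 7 1 4)(3 8 10)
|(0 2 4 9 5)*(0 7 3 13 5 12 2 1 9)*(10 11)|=|(0 1 9 12 2 4)(3 13 5 7)(10 11)|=12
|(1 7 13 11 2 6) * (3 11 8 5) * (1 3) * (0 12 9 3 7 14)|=13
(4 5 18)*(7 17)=(4 5 18)(7 17)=[0, 1, 2, 3, 5, 18, 6, 17, 8, 9, 10, 11, 12, 13, 14, 15, 16, 7, 4]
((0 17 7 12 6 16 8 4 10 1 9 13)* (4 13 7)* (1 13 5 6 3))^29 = (0 13 10 4 17)(1 3 12 7 9)(5 6 16 8)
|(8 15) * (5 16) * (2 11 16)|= 4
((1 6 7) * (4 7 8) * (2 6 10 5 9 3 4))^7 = ((1 10 5 9 3 4 7)(2 6 8))^7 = (10)(2 6 8)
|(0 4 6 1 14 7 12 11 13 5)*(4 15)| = |(0 15 4 6 1 14 7 12 11 13 5)| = 11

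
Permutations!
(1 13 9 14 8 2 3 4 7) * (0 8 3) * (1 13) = [8, 1, 0, 4, 7, 5, 6, 13, 2, 14, 10, 11, 12, 9, 3] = (0 8 2)(3 4 7 13 9 14)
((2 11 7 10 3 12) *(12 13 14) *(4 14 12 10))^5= (2 10 11 3 7 13 4 12 14)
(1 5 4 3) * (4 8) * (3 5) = (1 3)(4 5 8) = [0, 3, 2, 1, 5, 8, 6, 7, 4]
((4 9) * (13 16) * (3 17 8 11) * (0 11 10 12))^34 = (0 12 10 8 17 3 11) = ((0 11 3 17 8 10 12)(4 9)(13 16))^34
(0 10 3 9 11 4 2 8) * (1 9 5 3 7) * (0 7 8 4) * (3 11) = [10, 9, 4, 5, 2, 11, 6, 1, 7, 3, 8, 0] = (0 10 8 7 1 9 3 5 11)(2 4)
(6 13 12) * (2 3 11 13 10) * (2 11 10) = (2 3 10 11 13 12 6) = [0, 1, 3, 10, 4, 5, 2, 7, 8, 9, 11, 13, 6, 12]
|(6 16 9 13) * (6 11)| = 5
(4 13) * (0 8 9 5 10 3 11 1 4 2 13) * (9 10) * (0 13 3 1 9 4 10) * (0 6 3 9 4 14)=[8, 10, 9, 11, 13, 14, 3, 7, 6, 5, 1, 4, 12, 2, 0]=(0 8 6 3 11 4 13 2 9 5 14)(1 10)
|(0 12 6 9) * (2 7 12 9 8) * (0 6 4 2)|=|(0 9 6 8)(2 7 12 4)|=4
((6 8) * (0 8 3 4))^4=(0 4 3 6 8)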